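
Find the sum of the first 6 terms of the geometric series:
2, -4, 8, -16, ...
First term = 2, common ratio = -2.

Sₙ = a(1 - rⁿ) / (1 - r)
S_6 = 2(1 - (-2)^6) / (1 - (-2))
S_6 = 2(1 - 64) / (3)
S_6 = -42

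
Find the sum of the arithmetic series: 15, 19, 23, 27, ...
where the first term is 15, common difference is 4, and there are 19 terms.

Sₙ = n/2 × (first + last)
Last term = a + (n-1)d = 15 + (19-1)×4 = 87
S_19 = 19/2 × (15 + 87)
S_19 = 19/2 × 102 = 969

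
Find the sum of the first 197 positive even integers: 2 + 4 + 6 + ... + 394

Sum of first n even numbers = n(n+1)
= 197×198
= 39006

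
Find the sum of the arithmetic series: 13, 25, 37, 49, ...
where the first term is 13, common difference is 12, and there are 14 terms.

Sₙ = n/2 × (first + last)
Last term = a + (n-1)d = 13 + (14-1)×12 = 169
S_14 = 14/2 × (13 + 169)
S_14 = 14/2 × 182 = 1274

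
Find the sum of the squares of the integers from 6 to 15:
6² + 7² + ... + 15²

Use ∑_{k=1}^{n} k² = n(n+1)(2n+1)/6, then subtract the first 5 terms.
∑_{k=1}^{15} k² = 15×16×31/6 = 1240
∑_{k=1}^{5} k² = 5×6×11/6 = 55
∑_{k=6}^{15} k² = 1240 - 55 = 1185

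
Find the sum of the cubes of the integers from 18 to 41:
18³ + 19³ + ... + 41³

Use ∑_{k=1}^{n} k³ = [n(n+1)/2]², then subtract the first 17 terms.
∑_{k=1}^{41} k³ = [41×42/2]² = 861² = 741321
∑_{k=1}^{17} k³ = [17×18/2]² = 153² = 23409
∑_{k=18}^{41} k³ = 741321 - 23409 = 717912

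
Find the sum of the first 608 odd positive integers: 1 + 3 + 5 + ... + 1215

Sum of first n odd numbers = n²
= 608²
= 369664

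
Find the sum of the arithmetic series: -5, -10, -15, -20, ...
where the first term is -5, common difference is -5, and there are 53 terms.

Sₙ = n/2 × (first + last)
Last term = a + (n-1)d = -5 + (53-1)×(-5) = -265
S_53 = 53/2 × (-5 + (-265))
S_53 = 53/2 × (-270) = -7155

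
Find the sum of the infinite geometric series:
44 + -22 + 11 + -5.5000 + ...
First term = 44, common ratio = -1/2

For |r| < 1, S = a / (1 - r)
S = 44 / (1 - (-1/2))
S = 44 / (3/2)
S = 88/3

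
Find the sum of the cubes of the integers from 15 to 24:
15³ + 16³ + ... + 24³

Use ∑_{k=1}^{n} k³ = [n(n+1)/2]², then subtract the first 14 terms.
∑_{k=1}^{24} k³ = [24×25/2]² = 300² = 90000
∑_{k=1}^{14} k³ = [14×15/2]² = 105² = 11025
∑_{k=15}^{24} k³ = 90000 - 11025 = 78975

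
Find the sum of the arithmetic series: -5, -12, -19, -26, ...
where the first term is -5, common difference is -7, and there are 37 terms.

Sₙ = n/2 × (first + last)
Last term = a + (n-1)d = -5 + (37-1)×(-7) = -257
S_37 = 37/2 × (-5 + (-257))
S_37 = 37/2 × (-262) = -4847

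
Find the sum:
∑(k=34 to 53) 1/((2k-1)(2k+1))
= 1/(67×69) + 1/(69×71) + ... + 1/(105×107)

Partial fractions: 1/((2k-1)(2k+1)) = (1/2)[1/(2k-1) - 1/(2k+1)]
The series telescopes:
= (1/2)[1/67 - 1/107]
= 20/7169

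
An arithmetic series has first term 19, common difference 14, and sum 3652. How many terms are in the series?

Using S = n/2 × [2a + (n-1)d]
3652 = n/2 × [2(19) + (n-1)(14)]
3652 = n/2 × [38 + 14n - 14]
7304 = n × [24 + 14n]
14n² + (24)n - 7304 = 0
Discriminant: Δ = (24)² - 4(14)(-7304) = 576 + 409024 = 409600
√Δ = 640
n = [-(24) + √Δ] / (2·14) = (-24 + 640) / 28 = 616 / 28 = 22
(The negative root is discarded since n must be a positive integer.)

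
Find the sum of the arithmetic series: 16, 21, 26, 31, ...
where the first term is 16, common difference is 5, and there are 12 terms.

Sₙ = n/2 × (first + last)
Last term = a + (n-1)d = 16 + (12-1)×5 = 71
S_12 = 12/2 × (16 + 71)
S_12 = 12/2 × 87 = 522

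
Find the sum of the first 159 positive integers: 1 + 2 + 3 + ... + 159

Formula: ∑k = n(n+1)/2
= 159×160/2
= 25440/2
= 12720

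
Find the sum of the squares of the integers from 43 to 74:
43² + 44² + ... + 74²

Use ∑_{k=1}^{n} k² = n(n+1)(2n+1)/6, then subtract the first 42 terms.
∑_{k=1}^{74} k² = 74×75×149/6 = 137825
∑_{k=1}^{42} k² = 42×43×85/6 = 25585
∑_{k=43}^{74} k² = 137825 - 25585 = 112240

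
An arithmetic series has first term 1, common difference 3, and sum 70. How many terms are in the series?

Using S = n/2 × [2a + (n-1)d]
70 = n/2 × [2(1) + (n-1)(3)]
70 = n/2 × [2 + 3n - 3]
140 = n × [-1 + 3n]
3n² + (-1)n - 140 = 0
Discriminant: Δ = (-1)² - 4(3)(-140) = 1 + 1680 = 1681
√Δ = 41
n = [-(-1) + √Δ] / (2·3) = (1 + 41) / 6 = 42 / 6 = 7
(The negative root is discarded since n must be a positive integer.)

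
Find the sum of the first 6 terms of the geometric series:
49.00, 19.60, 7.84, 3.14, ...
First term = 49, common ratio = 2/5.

Sₙ = a(1 - rⁿ) / (1 - r)
S_6 = 49(1 - (2/5)^6) / (1 - (2/5))
S_6 = 49(1 - (64/15625)) / (3/5)
S_6 = 254163/3125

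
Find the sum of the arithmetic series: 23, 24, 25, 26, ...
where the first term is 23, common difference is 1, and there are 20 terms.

Sₙ = n/2 × (first + last)
Last term = a + (n-1)d = 23 + (20-1)×1 = 42
S_20 = 20/2 × (23 + 42)
S_20 = 20/2 × 65 = 650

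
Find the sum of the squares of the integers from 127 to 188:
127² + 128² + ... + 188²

Use ∑_{k=1}^{n} k² = n(n+1)(2n+1)/6, then subtract the first 126 terms.
∑_{k=1}^{188} k² = 188×189×377/6 = 2232594
∑_{k=1}^{126} k² = 126×127×253/6 = 674751
∑_{k=127}^{188} k² = 2232594 - 674751 = 1557843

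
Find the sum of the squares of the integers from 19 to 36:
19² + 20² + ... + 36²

Use ∑_{k=1}^{n} k² = n(n+1)(2n+1)/6, then subtract the first 18 terms.
∑_{k=1}^{36} k² = 36×37×73/6 = 16206
∑_{k=1}^{18} k² = 18×19×37/6 = 2109
∑_{k=19}^{36} k² = 16206 - 2109 = 14097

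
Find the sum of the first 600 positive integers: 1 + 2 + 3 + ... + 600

Formula: ∑k = n(n+1)/2
= 600×601/2
= 360600/2
= 180300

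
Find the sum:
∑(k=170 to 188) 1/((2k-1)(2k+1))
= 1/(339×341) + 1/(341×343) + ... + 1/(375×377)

Partial fractions: 1/((2k-1)(2k+1)) = (1/2)[1/(2k-1) - 1/(2k+1)]
The series telescopes:
= (1/2)[1/339 - 1/377]
= 19/127803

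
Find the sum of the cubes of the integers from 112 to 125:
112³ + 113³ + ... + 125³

Use ∑_{k=1}^{n} k³ = [n(n+1)/2]², then subtract the first 111 terms.
∑_{k=1}^{125} k³ = [125×126/2]² = 7875² = 62015625
∑_{k=1}^{111} k³ = [111×112/2]² = 6216² = 38638656
∑_{k=112}^{125} k³ = 62015625 - 38638656 = 23376969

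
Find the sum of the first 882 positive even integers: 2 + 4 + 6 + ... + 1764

Sum of first n even numbers = n(n+1)
= 882×883
= 778806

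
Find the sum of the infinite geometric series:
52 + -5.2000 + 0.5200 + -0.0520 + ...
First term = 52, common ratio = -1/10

For |r| < 1, S = a / (1 - r)
S = 52 / (1 - (-1/10))
S = 52 / (11/10)
S = 520/11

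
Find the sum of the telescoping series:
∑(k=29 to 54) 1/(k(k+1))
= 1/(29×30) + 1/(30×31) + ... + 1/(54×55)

Partial fractions: 1/(k(k+1)) = 1/k - 1/(k+1)
The series telescopes:
= (1/29 - 1/30) + (1/30 - 1/31) + ... + (1/54 - 1/55)
= 1/29 - 1/55
= 26/1595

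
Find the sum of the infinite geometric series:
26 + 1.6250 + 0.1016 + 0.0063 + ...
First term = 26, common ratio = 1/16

For |r| < 1, S = a / (1 - r)
S = 26 / (1 - (1/16))
S = 26 / (15/16)
S = 416/15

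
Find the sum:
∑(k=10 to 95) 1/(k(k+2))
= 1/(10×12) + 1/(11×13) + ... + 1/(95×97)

Partial fractions: 1/(k(k+2)) = (1/2)[1/k - 1/(k+2)]
Telescoping leaves the first two and last two terms:
= (1/2)[1/10 + 1/11 - 1/96 - 1/97]
= 87161/1024320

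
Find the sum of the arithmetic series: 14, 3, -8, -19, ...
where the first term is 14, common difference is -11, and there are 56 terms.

Sₙ = n/2 × (first + last)
Last term = a + (n-1)d = 14 + (56-1)×(-11) = -591
S_56 = 56/2 × (14 + (-591))
S_56 = 56/2 × (-577) = -16156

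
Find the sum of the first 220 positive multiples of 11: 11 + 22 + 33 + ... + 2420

Factor out 11: = 11(1 + 2 + ... + 220) = 11 × n(n+1)/2
= 11 × 220×221/2
= 11 × 24310
= 267410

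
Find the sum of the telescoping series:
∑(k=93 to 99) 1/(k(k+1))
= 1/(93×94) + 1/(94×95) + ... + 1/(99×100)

Partial fractions: 1/(k(k+1)) = 1/k - 1/(k+1)
The series telescopes:
= (1/93 - 1/94) + (1/94 - 1/95) + ... + (1/99 - 1/100)
= 1/93 - 1/100
= 7/9300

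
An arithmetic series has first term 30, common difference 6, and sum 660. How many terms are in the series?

Using S = n/2 × [2a + (n-1)d]
660 = n/2 × [2(30) + (n-1)(6)]
660 = n/2 × [60 + 6n - 6]
1320 = n × [54 + 6n]
6n² + (54)n - 1320 = 0
Discriminant: Δ = (54)² - 4(6)(-1320) = 2916 + 31680 = 34596
√Δ = 186
n = [-(54) + √Δ] / (2·6) = (-54 + 186) / 12 = 132 / 12 = 11
(The negative root is discarded since n must be a positive integer.)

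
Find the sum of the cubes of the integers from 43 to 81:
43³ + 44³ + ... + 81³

Use ∑_{k=1}^{n} k³ = [n(n+1)/2]², then subtract the first 42 terms.
∑_{k=1}^{81} k³ = [81×82/2]² = 3321² = 11029041
∑_{k=1}^{42} k³ = [42×43/2]² = 903² = 815409
∑_{k=43}^{81} k³ = 11029041 - 815409 = 10213632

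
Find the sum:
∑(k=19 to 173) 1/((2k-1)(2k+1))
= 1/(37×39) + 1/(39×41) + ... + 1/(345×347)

Partial fractions: 1/((2k-1)(2k+1)) = (1/2)[1/(2k-1) - 1/(2k+1)]
The series telescopes:
= (1/2)[1/37 - 1/347]
= 155/12839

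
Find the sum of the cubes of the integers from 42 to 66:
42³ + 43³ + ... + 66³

Use ∑_{k=1}^{n} k³ = [n(n+1)/2]², then subtract the first 41 terms.
∑_{k=1}^{66} k³ = [66×67/2]² = 2211² = 4888521
∑_{k=1}^{41} k³ = [41×42/2]² = 861² = 741321
∑_{k=42}^{66} k³ = 4888521 - 741321 = 4147200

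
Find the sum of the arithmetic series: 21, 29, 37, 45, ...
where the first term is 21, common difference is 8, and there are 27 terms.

Sₙ = n/2 × (first + last)
Last term = a + (n-1)d = 21 + (27-1)×8 = 229
S_27 = 27/2 × (21 + 229)
S_27 = 27/2 × 250 = 3375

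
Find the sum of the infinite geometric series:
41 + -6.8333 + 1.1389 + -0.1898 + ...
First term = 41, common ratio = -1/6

For |r| < 1, S = a / (1 - r)
S = 41 / (1 - (-1/6))
S = 41 / (7/6)
S = 246/7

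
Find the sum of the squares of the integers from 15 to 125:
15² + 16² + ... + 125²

Use ∑_{k=1}^{n} k² = n(n+1)(2n+1)/6, then subtract the first 14 terms.
∑_{k=1}^{125} k² = 125×126×251/6 = 658875
∑_{k=1}^{14} k² = 14×15×29/6 = 1015
∑_{k=15}^{125} k² = 658875 - 1015 = 657860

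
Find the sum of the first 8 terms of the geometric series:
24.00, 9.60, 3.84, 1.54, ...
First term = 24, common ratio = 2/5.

Sₙ = a(1 - rⁿ) / (1 - r)
S_8 = 24(1 - (2/5)^8) / (1 - (2/5))
S_8 = 24(1 - (256/390625)) / (3/5)
S_8 = 3122952/78125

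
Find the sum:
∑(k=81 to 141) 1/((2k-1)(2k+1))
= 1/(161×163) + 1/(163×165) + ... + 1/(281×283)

Partial fractions: 1/((2k-1)(2k+1)) = (1/2)[1/(2k-1) - 1/(2k+1)]
The series telescopes:
= (1/2)[1/161 - 1/283]
= 61/45563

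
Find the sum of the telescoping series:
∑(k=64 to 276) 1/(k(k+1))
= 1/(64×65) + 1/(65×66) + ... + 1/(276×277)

Partial fractions: 1/(k(k+1)) = 1/k - 1/(k+1)
The series telescopes:
= (1/64 - 1/65) + (1/65 - 1/66) + ... + (1/276 - 1/277)
= 1/64 - 1/277
= 213/17728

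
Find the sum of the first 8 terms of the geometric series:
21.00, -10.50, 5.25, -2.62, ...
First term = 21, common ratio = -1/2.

Sₙ = a(1 - rⁿ) / (1 - r)
S_8 = 21(1 - (-1/2)^8) / (1 - (-1/2))
S_8 = 21(1 - (1/256)) / (3/2)
S_8 = 1785/128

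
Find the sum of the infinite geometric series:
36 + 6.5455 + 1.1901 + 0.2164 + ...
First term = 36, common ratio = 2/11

For |r| < 1, S = a / (1 - r)
S = 36 / (1 - (2/11))
S = 36 / (9/11)
S = 44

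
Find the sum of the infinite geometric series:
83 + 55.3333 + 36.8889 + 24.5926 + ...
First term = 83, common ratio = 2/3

For |r| < 1, S = a / (1 - r)
S = 83 / (1 - (2/3))
S = 83 / (1/3)
S = 249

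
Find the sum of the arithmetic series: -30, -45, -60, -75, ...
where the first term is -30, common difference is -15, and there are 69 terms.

Sₙ = n/2 × (first + last)
Last term = a + (n-1)d = -30 + (69-1)×(-15) = -1050
S_69 = 69/2 × (-30 + (-1050))
S_69 = 69/2 × (-1080) = -37260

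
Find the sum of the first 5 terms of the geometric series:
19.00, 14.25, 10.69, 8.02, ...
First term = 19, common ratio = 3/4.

Sₙ = a(1 - rⁿ) / (1 - r)
S_5 = 19(1 - (3/4)^5) / (1 - (3/4))
S_5 = 19(1 - (243/1024)) / (1/4)
S_5 = 14839/256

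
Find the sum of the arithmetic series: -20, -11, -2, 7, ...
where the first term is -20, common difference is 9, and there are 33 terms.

Sₙ = n/2 × (first + last)
Last term = a + (n-1)d = -20 + (33-1)×9 = 268
S_33 = 33/2 × (-20 + 268)
S_33 = 33/2 × 248 = 4092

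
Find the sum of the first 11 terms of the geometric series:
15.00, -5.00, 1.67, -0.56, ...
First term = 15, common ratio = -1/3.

Sₙ = a(1 - rⁿ) / (1 - r)
S_11 = 15(1 - (-1/3)^11) / (1 - (-1/3))
S_11 = 15(1 - (-1/177147)) / (4/3)
S_11 = 221435/19683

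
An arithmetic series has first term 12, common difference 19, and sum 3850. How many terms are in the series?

Using S = n/2 × [2a + (n-1)d]
3850 = n/2 × [2(12) + (n-1)(19)]
3850 = n/2 × [24 + 19n - 19]
7700 = n × [5 + 19n]
19n² + (5)n - 7700 = 0
Discriminant: Δ = (5)² - 4(19)(-7700) = 25 + 585200 = 585225
√Δ = 765
n = [-(5) + √Δ] / (2·19) = (-5 + 765) / 38 = 760 / 38 = 20
(The negative root is discarded since n must be a positive integer.)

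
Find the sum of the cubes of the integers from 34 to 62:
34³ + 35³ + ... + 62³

Use ∑_{k=1}^{n} k³ = [n(n+1)/2]², then subtract the first 33 terms.
∑_{k=1}^{62} k³ = [62×63/2]² = 1953² = 3814209
∑_{k=1}^{33} k³ = [33×34/2]² = 561² = 314721
∑_{k=34}^{62} k³ = 3814209 - 314721 = 3499488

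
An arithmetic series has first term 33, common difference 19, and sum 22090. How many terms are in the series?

Using S = n/2 × [2a + (n-1)d]
22090 = n/2 × [2(33) + (n-1)(19)]
22090 = n/2 × [66 + 19n - 19]
44180 = n × [47 + 19n]
19n² + (47)n - 44180 = 0
Discriminant: Δ = (47)² - 4(19)(-44180) = 2209 + 3357680 = 3359889
√Δ = 1833
n = [-(47) + √Δ] / (2·19) = (-47 + 1833) / 38 = 1786 / 38 = 47
(The negative root is discarded since n must be a positive integer.)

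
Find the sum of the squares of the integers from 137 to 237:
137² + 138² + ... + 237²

Use ∑_{k=1}^{n} k² = n(n+1)(2n+1)/6, then subtract the first 136 terms.
∑_{k=1}^{237} k² = 237×238×475/6 = 4465475
∑_{k=1}^{136} k² = 136×137×273/6 = 847756
∑_{k=137}^{237} k² = 4465475 - 847756 = 3617719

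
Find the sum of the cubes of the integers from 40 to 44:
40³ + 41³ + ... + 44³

Use ∑_{k=1}^{n} k³ = [n(n+1)/2]², then subtract the first 39 terms.
∑_{k=1}^{44} k³ = [44×45/2]² = 990² = 980100
∑_{k=1}^{39} k³ = [39×40/2]² = 780² = 608400
∑_{k=40}^{44} k³ = 980100 - 608400 = 371700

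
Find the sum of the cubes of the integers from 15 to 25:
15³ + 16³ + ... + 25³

Use ∑_{k=1}^{n} k³ = [n(n+1)/2]², then subtract the first 14 terms.
∑_{k=1}^{25} k³ = [25×26/2]² = 325² = 105625
∑_{k=1}^{14} k³ = [14×15/2]² = 105² = 11025
∑_{k=15}^{25} k³ = 105625 - 11025 = 94600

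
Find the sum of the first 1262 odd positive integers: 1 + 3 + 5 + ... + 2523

Sum of first n odd numbers = n²
= 1262²
= 1592644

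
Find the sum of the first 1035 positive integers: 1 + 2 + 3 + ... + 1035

Formula: ∑k = n(n+1)/2
= 1035×1036/2
= 1072260/2
= 536130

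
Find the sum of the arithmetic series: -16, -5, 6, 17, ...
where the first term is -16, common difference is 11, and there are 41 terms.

Sₙ = n/2 × (first + last)
Last term = a + (n-1)d = -16 + (41-1)×11 = 424
S_41 = 41/2 × (-16 + 424)
S_41 = 41/2 × 408 = 8364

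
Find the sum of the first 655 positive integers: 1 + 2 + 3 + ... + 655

Formula: ∑k = n(n+1)/2
= 655×656/2
= 429680/2
= 214840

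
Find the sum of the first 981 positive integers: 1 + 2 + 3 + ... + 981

Formula: ∑k = n(n+1)/2
= 981×982/2
= 963342/2
= 481671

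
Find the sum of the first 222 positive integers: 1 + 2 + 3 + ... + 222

Formula: ∑k = n(n+1)/2
= 222×223/2
= 49506/2
= 24753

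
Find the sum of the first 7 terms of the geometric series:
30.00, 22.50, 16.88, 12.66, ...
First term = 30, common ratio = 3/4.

Sₙ = a(1 - rⁿ) / (1 - r)
S_7 = 30(1 - (3/4)^7) / (1 - (3/4))
S_7 = 30(1 - (2187/16384)) / (1/4)
S_7 = 212955/2048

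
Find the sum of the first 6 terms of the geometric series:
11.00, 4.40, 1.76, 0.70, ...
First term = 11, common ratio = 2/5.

Sₙ = a(1 - rⁿ) / (1 - r)
S_6 = 11(1 - (2/5)^6) / (1 - (2/5))
S_6 = 11(1 - (64/15625)) / (3/5)
S_6 = 57057/3125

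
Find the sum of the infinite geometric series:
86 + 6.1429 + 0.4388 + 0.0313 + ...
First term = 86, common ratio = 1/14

For |r| < 1, S = a / (1 - r)
S = 86 / (1 - (1/14))
S = 86 / (13/14)
S = 1204/13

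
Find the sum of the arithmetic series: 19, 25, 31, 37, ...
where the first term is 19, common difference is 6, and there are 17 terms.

Sₙ = n/2 × (first + last)
Last term = a + (n-1)d = 19 + (17-1)×6 = 115
S_17 = 17/2 × (19 + 115)
S_17 = 17/2 × 134 = 1139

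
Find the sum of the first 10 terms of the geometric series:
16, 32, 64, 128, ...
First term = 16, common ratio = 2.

Sₙ = a(1 - rⁿ) / (1 - r)
S_10 = 16(1 - 2^10) / (1 - 2)
S_10 = 16(1 - 1024) / (-1)
S_10 = 16368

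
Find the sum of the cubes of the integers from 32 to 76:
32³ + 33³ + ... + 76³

Use ∑_{k=1}^{n} k³ = [n(n+1)/2]², then subtract the first 31 terms.
∑_{k=1}^{76} k³ = [76×77/2]² = 2926² = 8561476
∑_{k=1}^{31} k³ = [31×32/2]² = 496² = 246016
∑_{k=32}^{76} k³ = 8561476 - 246016 = 8315460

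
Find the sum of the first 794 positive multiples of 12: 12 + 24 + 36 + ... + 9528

Factor out 12: = 12(1 + 2 + ... + 794) = 12 × n(n+1)/2
= 12 × 794×795/2
= 12 × 315615
= 3787380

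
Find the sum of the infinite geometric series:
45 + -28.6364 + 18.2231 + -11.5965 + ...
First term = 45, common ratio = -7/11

For |r| < 1, S = a / (1 - r)
S = 45 / (1 - (-7/11))
S = 45 / (18/11)
S = 55/2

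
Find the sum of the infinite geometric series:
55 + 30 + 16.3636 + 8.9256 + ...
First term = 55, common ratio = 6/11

For |r| < 1, S = a / (1 - r)
S = 55 / (1 - (6/11))
S = 55 / (5/11)
S = 121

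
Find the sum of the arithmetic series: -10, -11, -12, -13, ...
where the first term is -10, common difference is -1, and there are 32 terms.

Sₙ = n/2 × (first + last)
Last term = a + (n-1)d = -10 + (32-1)×(-1) = -41
S_32 = 32/2 × (-10 + (-41))
S_32 = 32/2 × (-51) = -816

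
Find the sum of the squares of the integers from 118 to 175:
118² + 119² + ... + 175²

Use ∑_{k=1}^{n} k² = n(n+1)(2n+1)/6, then subtract the first 117 terms.
∑_{k=1}^{175} k² = 175×176×351/6 = 1801800
∑_{k=1}^{117} k² = 117×118×235/6 = 540735
∑_{k=118}^{175} k² = 1801800 - 540735 = 1261065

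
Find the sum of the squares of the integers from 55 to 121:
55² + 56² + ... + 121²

Use ∑_{k=1}^{n} k² = n(n+1)(2n+1)/6, then subtract the first 54 terms.
∑_{k=1}^{121} k² = 121×122×243/6 = 597861
∑_{k=1}^{54} k² = 54×55×109/6 = 53955
∑_{k=55}^{121} k² = 597861 - 53955 = 543906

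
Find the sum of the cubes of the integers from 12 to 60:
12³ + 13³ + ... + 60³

Use ∑_{k=1}^{n} k³ = [n(n+1)/2]², then subtract the first 11 terms.
∑_{k=1}^{60} k³ = [60×61/2]² = 1830² = 3348900
∑_{k=1}^{11} k³ = [11×12/2]² = 66² = 4356
∑_{k=12}^{60} k³ = 3348900 - 4356 = 3344544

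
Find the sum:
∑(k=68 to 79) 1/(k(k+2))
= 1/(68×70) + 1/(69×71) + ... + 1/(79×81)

Partial fractions: 1/(k(k+2)) = (1/2)[1/k - 1/(k+2)]
Telescoping leaves the first two and last two terms:
= (1/2)[1/68 + 1/69 - 1/80 - 1/81]
= 11029/5067360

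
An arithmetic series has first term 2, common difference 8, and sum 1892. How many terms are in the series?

Using S = n/2 × [2a + (n-1)d]
1892 = n/2 × [2(2) + (n-1)(8)]
1892 = n/2 × [4 + 8n - 8]
3784 = n × [-4 + 8n]
8n² + (-4)n - 3784 = 0
Discriminant: Δ = (-4)² - 4(8)(-3784) = 16 + 121088 = 121104
√Δ = 348
n = [-(-4) + √Δ] / (2·8) = (4 + 348) / 16 = 352 / 16 = 22
(The negative root is discarded since n must be a positive integer.)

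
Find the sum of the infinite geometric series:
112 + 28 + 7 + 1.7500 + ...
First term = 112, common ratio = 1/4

For |r| < 1, S = a / (1 - r)
S = 112 / (1 - (1/4))
S = 112 / (3/4)
S = 448/3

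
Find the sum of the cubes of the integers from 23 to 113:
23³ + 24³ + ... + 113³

Use ∑_{k=1}^{n} k³ = [n(n+1)/2]², then subtract the first 22 terms.
∑_{k=1}^{113} k³ = [113×114/2]² = 6441² = 41486481
∑_{k=1}^{22} k³ = [22×23/2]² = 253² = 64009
∑_{k=23}^{113} k³ = 41486481 - 64009 = 41422472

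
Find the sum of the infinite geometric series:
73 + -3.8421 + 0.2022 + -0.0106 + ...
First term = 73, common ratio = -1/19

For |r| < 1, S = a / (1 - r)
S = 73 / (1 - (-1/19))
S = 73 / (20/19)
S = 1387/20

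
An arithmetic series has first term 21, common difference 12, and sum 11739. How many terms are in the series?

Using S = n/2 × [2a + (n-1)d]
11739 = n/2 × [2(21) + (n-1)(12)]
11739 = n/2 × [42 + 12n - 12]
23478 = n × [30 + 12n]
12n² + (30)n - 23478 = 0
Discriminant: Δ = (30)² - 4(12)(-23478) = 900 + 1126944 = 1127844
√Δ = 1062
n = [-(30) + √Δ] / (2·12) = (-30 + 1062) / 24 = 1032 / 24 = 43
(The negative root is discarded since n must be a positive integer.)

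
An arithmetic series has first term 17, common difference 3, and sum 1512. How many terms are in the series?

Using S = n/2 × [2a + (n-1)d]
1512 = n/2 × [2(17) + (n-1)(3)]
1512 = n/2 × [34 + 3n - 3]
3024 = n × [31 + 3n]
3n² + (31)n - 3024 = 0
Discriminant: Δ = (31)² - 4(3)(-3024) = 961 + 36288 = 37249
√Δ = 193
n = [-(31) + √Δ] / (2·3) = (-31 + 193) / 6 = 162 / 6 = 27
(The negative root is discarded since n must be a positive integer.)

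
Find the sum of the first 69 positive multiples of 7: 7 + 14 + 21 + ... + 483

Factor out 7: = 7(1 + 2 + ... + 69) = 7 × n(n+1)/2
= 7 × 69×70/2
= 7 × 2415
= 16905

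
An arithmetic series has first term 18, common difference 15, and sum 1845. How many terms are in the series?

Using S = n/2 × [2a + (n-1)d]
1845 = n/2 × [2(18) + (n-1)(15)]
1845 = n/2 × [36 + 15n - 15]
3690 = n × [21 + 15n]
15n² + (21)n - 3690 = 0
Discriminant: Δ = (21)² - 4(15)(-3690) = 441 + 221400 = 221841
√Δ = 471
n = [-(21) + √Δ] / (2·15) = (-21 + 471) / 30 = 450 / 30 = 15
(The negative root is discarded since n must be a positive integer.)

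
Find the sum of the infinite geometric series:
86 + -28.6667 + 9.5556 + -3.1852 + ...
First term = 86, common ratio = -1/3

For |r| < 1, S = a / (1 - r)
S = 86 / (1 - (-1/3))
S = 86 / (4/3)
S = 129/2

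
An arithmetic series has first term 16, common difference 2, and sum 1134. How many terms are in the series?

Using S = n/2 × [2a + (n-1)d]
1134 = n/2 × [2(16) + (n-1)(2)]
1134 = n/2 × [32 + 2n - 2]
2268 = n × [30 + 2n]
2n² + (30)n - 2268 = 0
Discriminant: Δ = (30)² - 4(2)(-2268) = 900 + 18144 = 19044
√Δ = 138
n = [-(30) + √Δ] / (2·2) = (-30 + 138) / 4 = 108 / 4 = 27
(The negative root is discarded since n must be a positive integer.)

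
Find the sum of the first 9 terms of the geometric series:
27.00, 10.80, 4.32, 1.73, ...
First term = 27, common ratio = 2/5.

Sₙ = a(1 - rⁿ) / (1 - r)
S_9 = 27(1 - (2/5)^9) / (1 - (2/5))
S_9 = 27(1 - (512/1953125)) / (3/5)
S_9 = 17573517/390625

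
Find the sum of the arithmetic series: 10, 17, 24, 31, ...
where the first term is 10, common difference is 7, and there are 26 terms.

Sₙ = n/2 × (first + last)
Last term = a + (n-1)d = 10 + (26-1)×7 = 185
S_26 = 26/2 × (10 + 185)
S_26 = 26/2 × 195 = 2535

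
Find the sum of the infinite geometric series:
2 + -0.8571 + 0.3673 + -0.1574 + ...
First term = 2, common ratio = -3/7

For |r| < 1, S = a / (1 - r)
S = 2 / (1 - (-3/7))
S = 2 / (10/7)
S = 7/5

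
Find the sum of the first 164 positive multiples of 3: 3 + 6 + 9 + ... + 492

Factor out 3: = 3(1 + 2 + ... + 164) = 3 × n(n+1)/2
= 3 × 164×165/2
= 3 × 13530
= 40590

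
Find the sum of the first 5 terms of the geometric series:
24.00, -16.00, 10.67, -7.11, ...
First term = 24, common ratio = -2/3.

Sₙ = a(1 - rⁿ) / (1 - r)
S_5 = 24(1 - (-2/3)^5) / (1 - (-2/3))
S_5 = 24(1 - (-32/243)) / (5/3)
S_5 = 440/27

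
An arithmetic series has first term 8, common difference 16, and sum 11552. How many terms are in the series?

Using S = n/2 × [2a + (n-1)d]
11552 = n/2 × [2(8) + (n-1)(16)]
11552 = n/2 × [16 + 16n - 16]
23104 = n × [0 + 16n]
16n² + (0)n - 23104 = 0
Discriminant: Δ = (0)² - 4(16)(-23104) = 0 + 1478656 = 1478656
√Δ = 1216
n = [-(0) + √Δ] / (2·16) = (0 + 1216) / 32 = 1216 / 32 = 38
(The negative root is discarded since n must be a positive integer.)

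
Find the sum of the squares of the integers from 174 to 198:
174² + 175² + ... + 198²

Use ∑_{k=1}^{n} k² = n(n+1)(2n+1)/6, then subtract the first 173 terms.
∑_{k=1}^{198} k² = 198×199×397/6 = 2607099
∑_{k=1}^{173} k² = 173×174×347/6 = 1740899
∑_{k=174}^{198} k² = 2607099 - 1740899 = 866200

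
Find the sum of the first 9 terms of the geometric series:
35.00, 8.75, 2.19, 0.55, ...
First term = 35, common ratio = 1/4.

Sₙ = a(1 - rⁿ) / (1 - r)
S_9 = 35(1 - (1/4)^9) / (1 - (1/4))
S_9 = 35(1 - (1/262144)) / (3/4)
S_9 = 3058335/65536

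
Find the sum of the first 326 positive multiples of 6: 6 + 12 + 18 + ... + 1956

Factor out 6: = 6(1 + 2 + ... + 326) = 6 × n(n+1)/2
= 6 × 326×327/2
= 6 × 53301
= 319806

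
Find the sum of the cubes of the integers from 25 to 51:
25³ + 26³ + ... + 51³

Use ∑_{k=1}^{n} k³ = [n(n+1)/2]², then subtract the first 24 terms.
∑_{k=1}^{51} k³ = [51×52/2]² = 1326² = 1758276
∑_{k=1}^{24} k³ = [24×25/2]² = 300² = 90000
∑_{k=25}^{51} k³ = 1758276 - 90000 = 1668276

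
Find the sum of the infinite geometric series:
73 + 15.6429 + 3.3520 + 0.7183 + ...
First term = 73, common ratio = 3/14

For |r| < 1, S = a / (1 - r)
S = 73 / (1 - (3/14))
S = 73 / (11/14)
S = 1022/11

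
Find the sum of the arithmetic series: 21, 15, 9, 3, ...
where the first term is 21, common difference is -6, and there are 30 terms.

Sₙ = n/2 × (first + last)
Last term = a + (n-1)d = 21 + (30-1)×(-6) = -153
S_30 = 30/2 × (21 + (-153))
S_30 = 30/2 × (-132) = -1980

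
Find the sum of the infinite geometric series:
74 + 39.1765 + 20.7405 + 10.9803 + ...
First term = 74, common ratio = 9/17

For |r| < 1, S = a / (1 - r)
S = 74 / (1 - (9/17))
S = 74 / (8/17)
S = 629/4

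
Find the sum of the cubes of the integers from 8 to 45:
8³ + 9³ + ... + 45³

Use ∑_{k=1}^{n} k³ = [n(n+1)/2]², then subtract the first 7 terms.
∑_{k=1}^{45} k³ = [45×46/2]² = 1035² = 1071225
∑_{k=1}^{7} k³ = [7×8/2]² = 28² = 784
∑_{k=8}^{45} k³ = 1071225 - 784 = 1070441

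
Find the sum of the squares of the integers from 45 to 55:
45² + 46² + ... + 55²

Use ∑_{k=1}^{n} k² = n(n+1)(2n+1)/6, then subtract the first 44 terms.
∑_{k=1}^{55} k² = 55×56×111/6 = 56980
∑_{k=1}^{44} k² = 44×45×89/6 = 29370
∑_{k=45}^{55} k² = 56980 - 29370 = 27610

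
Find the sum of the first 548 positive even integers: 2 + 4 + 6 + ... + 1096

Sum of first n even numbers = n(n+1)
= 548×549
= 300852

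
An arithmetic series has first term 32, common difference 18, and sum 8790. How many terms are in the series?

Using S = n/2 × [2a + (n-1)d]
8790 = n/2 × [2(32) + (n-1)(18)]
8790 = n/2 × [64 + 18n - 18]
17580 = n × [46 + 18n]
18n² + (46)n - 17580 = 0
Discriminant: Δ = (46)² - 4(18)(-17580) = 2116 + 1265760 = 1267876
√Δ = 1126
n = [-(46) + √Δ] / (2·18) = (-46 + 1126) / 36 = 1080 / 36 = 30
(The negative root is discarded since n must be a positive integer.)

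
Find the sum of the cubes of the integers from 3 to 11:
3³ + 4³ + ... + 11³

Use ∑_{k=1}^{n} k³ = [n(n+1)/2]², then subtract the first 2 terms.
∑_{k=1}^{11} k³ = [11×12/2]² = 66² = 4356
∑_{k=1}^{2} k³ = [2×3/2]² = 3² = 9
∑_{k=3}^{11} k³ = 4356 - 9 = 4347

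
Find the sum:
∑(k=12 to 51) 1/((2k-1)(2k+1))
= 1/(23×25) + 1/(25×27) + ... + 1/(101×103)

Partial fractions: 1/((2k-1)(2k+1)) = (1/2)[1/(2k-1) - 1/(2k+1)]
The series telescopes:
= (1/2)[1/23 - 1/103]
= 40/2369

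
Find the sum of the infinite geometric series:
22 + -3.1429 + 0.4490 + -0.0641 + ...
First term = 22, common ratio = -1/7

For |r| < 1, S = a / (1 - r)
S = 22 / (1 - (-1/7))
S = 22 / (8/7)
S = 77/4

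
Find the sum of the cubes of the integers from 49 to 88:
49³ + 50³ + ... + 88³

Use ∑_{k=1}^{n} k³ = [n(n+1)/2]², then subtract the first 48 terms.
∑_{k=1}^{88} k³ = [88×89/2]² = 3916² = 15335056
∑_{k=1}^{48} k³ = [48×49/2]² = 1176² = 1382976
∑_{k=49}^{88} k³ = 15335056 - 1382976 = 13952080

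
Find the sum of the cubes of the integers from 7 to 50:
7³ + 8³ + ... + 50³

Use ∑_{k=1}^{n} k³ = [n(n+1)/2]², then subtract the first 6 terms.
∑_{k=1}^{50} k³ = [50×51/2]² = 1275² = 1625625
∑_{k=1}^{6} k³ = [6×7/2]² = 21² = 441
∑_{k=7}^{50} k³ = 1625625 - 441 = 1625184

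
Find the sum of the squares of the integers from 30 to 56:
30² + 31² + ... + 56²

Use ∑_{k=1}^{n} k² = n(n+1)(2n+1)/6, then subtract the first 29 terms.
∑_{k=1}^{56} k² = 56×57×113/6 = 60116
∑_{k=1}^{29} k² = 29×30×59/6 = 8555
∑_{k=30}^{56} k² = 60116 - 8555 = 51561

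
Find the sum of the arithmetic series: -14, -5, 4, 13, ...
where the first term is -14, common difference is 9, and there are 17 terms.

Sₙ = n/2 × (first + last)
Last term = a + (n-1)d = -14 + (17-1)×9 = 130
S_17 = 17/2 × (-14 + 130)
S_17 = 17/2 × 116 = 986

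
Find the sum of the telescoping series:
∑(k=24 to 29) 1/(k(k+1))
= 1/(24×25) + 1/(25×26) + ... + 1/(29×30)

Partial fractions: 1/(k(k+1)) = 1/k - 1/(k+1)
The series telescopes:
= (1/24 - 1/25) + (1/25 - 1/26) + ... + (1/29 - 1/30)
= 1/24 - 1/30
= 1/120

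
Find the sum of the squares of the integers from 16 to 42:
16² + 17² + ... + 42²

Use ∑_{k=1}^{n} k² = n(n+1)(2n+1)/6, then subtract the first 15 terms.
∑_{k=1}^{42} k² = 42×43×85/6 = 25585
∑_{k=1}^{15} k² = 15×16×31/6 = 1240
∑_{k=16}^{42} k² = 25585 - 1240 = 24345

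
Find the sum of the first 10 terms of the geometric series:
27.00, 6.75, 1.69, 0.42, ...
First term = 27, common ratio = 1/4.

Sₙ = a(1 - rⁿ) / (1 - r)
S_10 = 27(1 - (1/4)^10) / (1 - (1/4))
S_10 = 27(1 - (1/1048576)) / (3/4)
S_10 = 9437175/262144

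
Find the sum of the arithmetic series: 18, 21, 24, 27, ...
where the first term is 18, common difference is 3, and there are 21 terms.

Sₙ = n/2 × (first + last)
Last term = a + (n-1)d = 18 + (21-1)×3 = 78
S_21 = 21/2 × (18 + 78)
S_21 = 21/2 × 96 = 1008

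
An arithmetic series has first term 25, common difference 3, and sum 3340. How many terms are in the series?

Using S = n/2 × [2a + (n-1)d]
3340 = n/2 × [2(25) + (n-1)(3)]
3340 = n/2 × [50 + 3n - 3]
6680 = n × [47 + 3n]
3n² + (47)n - 6680 = 0
Discriminant: Δ = (47)² - 4(3)(-6680) = 2209 + 80160 = 82369
√Δ = 287
n = [-(47) + √Δ] / (2·3) = (-47 + 287) / 6 = 240 / 6 = 40
(The negative root is discarded since n must be a positive integer.)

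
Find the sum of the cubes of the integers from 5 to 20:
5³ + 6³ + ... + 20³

Use ∑_{k=1}^{n} k³ = [n(n+1)/2]², then subtract the first 4 terms.
∑_{k=1}^{20} k³ = [20×21/2]² = 210² = 44100
∑_{k=1}^{4} k³ = [4×5/2]² = 10² = 100
∑_{k=5}^{20} k³ = 44100 - 100 = 44000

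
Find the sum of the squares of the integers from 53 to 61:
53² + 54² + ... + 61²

Use ∑_{k=1}^{n} k² = n(n+1)(2n+1)/6, then subtract the first 52 terms.
∑_{k=1}^{61} k² = 61×62×123/6 = 77531
∑_{k=1}^{52} k² = 52×53×105/6 = 48230
∑_{k=53}^{61} k² = 77531 - 48230 = 29301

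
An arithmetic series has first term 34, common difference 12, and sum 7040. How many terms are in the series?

Using S = n/2 × [2a + (n-1)d]
7040 = n/2 × [2(34) + (n-1)(12)]
7040 = n/2 × [68 + 12n - 12]
14080 = n × [56 + 12n]
12n² + (56)n - 14080 = 0
Discriminant: Δ = (56)² - 4(12)(-14080) = 3136 + 675840 = 678976
√Δ = 824
n = [-(56) + √Δ] / (2·12) = (-56 + 824) / 24 = 768 / 24 = 32
(The negative root is discarded since n must be a positive integer.)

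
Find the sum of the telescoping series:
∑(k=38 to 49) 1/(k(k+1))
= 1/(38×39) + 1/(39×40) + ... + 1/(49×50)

Partial fractions: 1/(k(k+1)) = 1/k - 1/(k+1)
The series telescopes:
= (1/38 - 1/39) + (1/39 - 1/40) + ... + (1/49 - 1/50)
= 1/38 - 1/50
= 3/475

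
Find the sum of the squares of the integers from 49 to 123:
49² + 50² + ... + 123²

Use ∑_{k=1}^{n} k² = n(n+1)(2n+1)/6, then subtract the first 48 terms.
∑_{k=1}^{123} k² = 123×124×247/6 = 627874
∑_{k=1}^{48} k² = 48×49×97/6 = 38024
∑_{k=49}^{123} k² = 627874 - 38024 = 589850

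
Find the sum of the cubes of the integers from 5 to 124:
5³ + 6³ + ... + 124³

Use ∑_{k=1}^{n} k³ = [n(n+1)/2]², then subtract the first 4 terms.
∑_{k=1}^{124} k³ = [124×125/2]² = 7750² = 60062500
∑_{k=1}^{4} k³ = [4×5/2]² = 10² = 100
∑_{k=5}^{124} k³ = 60062500 - 100 = 60062400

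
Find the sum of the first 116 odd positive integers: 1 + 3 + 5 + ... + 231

Sum of first n odd numbers = n²
= 116²
= 13456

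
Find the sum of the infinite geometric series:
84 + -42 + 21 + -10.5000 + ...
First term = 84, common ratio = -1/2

For |r| < 1, S = a / (1 - r)
S = 84 / (1 - (-1/2))
S = 84 / (3/2)
S = 56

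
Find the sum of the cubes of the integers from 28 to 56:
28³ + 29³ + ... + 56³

Use ∑_{k=1}^{n} k³ = [n(n+1)/2]², then subtract the first 27 terms.
∑_{k=1}^{56} k³ = [56×57/2]² = 1596² = 2547216
∑_{k=1}^{27} k³ = [27×28/2]² = 378² = 142884
∑_{k=28}^{56} k³ = 2547216 - 142884 = 2404332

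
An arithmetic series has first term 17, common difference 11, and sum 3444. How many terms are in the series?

Using S = n/2 × [2a + (n-1)d]
3444 = n/2 × [2(17) + (n-1)(11)]
3444 = n/2 × [34 + 11n - 11]
6888 = n × [23 + 11n]
11n² + (23)n - 6888 = 0
Discriminant: Δ = (23)² - 4(11)(-6888) = 529 + 303072 = 303601
√Δ = 551
n = [-(23) + √Δ] / (2·11) = (-23 + 551) / 22 = 528 / 22 = 24
(The negative root is discarded since n must be a positive integer.)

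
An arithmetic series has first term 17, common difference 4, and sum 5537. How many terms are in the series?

Using S = n/2 × [2a + (n-1)d]
5537 = n/2 × [2(17) + (n-1)(4)]
5537 = n/2 × [34 + 4n - 4]
11074 = n × [30 + 4n]
4n² + (30)n - 11074 = 0
Discriminant: Δ = (30)² - 4(4)(-11074) = 900 + 177184 = 178084
√Δ = 422
n = [-(30) + √Δ] / (2·4) = (-30 + 422) / 8 = 392 / 8 = 49
(The negative root is discarded since n must be a positive integer.)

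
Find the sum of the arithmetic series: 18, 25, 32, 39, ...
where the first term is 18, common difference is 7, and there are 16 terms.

Sₙ = n/2 × (first + last)
Last term = a + (n-1)d = 18 + (16-1)×7 = 123
S_16 = 16/2 × (18 + 123)
S_16 = 16/2 × 141 = 1128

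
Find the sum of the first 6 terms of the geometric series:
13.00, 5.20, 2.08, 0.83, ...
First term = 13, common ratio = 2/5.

Sₙ = a(1 - rⁿ) / (1 - r)
S_6 = 13(1 - (2/5)^6) / (1 - (2/5))
S_6 = 13(1 - (64/15625)) / (3/5)
S_6 = 67431/3125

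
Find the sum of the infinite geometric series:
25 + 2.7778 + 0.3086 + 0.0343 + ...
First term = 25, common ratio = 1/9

For |r| < 1, S = a / (1 - r)
S = 25 / (1 - (1/9))
S = 25 / (8/9)
S = 225/8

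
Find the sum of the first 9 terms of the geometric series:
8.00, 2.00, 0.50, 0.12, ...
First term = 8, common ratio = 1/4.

Sₙ = a(1 - rⁿ) / (1 - r)
S_9 = 8(1 - (1/4)^9) / (1 - (1/4))
S_9 = 8(1 - (1/262144)) / (3/4)
S_9 = 87381/8192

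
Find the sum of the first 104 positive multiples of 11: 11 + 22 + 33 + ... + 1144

Factor out 11: = 11(1 + 2 + ... + 104) = 11 × n(n+1)/2
= 11 × 104×105/2
= 11 × 5460
= 60060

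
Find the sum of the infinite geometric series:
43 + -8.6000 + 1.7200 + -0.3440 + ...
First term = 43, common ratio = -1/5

For |r| < 1, S = a / (1 - r)
S = 43 / (1 - (-1/5))
S = 43 / (6/5)
S = 215/6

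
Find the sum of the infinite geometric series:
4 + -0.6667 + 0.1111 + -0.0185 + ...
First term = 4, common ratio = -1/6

For |r| < 1, S = a / (1 - r)
S = 4 / (1 - (-1/6))
S = 4 / (7/6)
S = 24/7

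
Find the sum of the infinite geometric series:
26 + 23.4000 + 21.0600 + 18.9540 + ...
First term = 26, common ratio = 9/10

For |r| < 1, S = a / (1 - r)
S = 26 / (1 - (9/10))
S = 26 / (1/10)
S = 260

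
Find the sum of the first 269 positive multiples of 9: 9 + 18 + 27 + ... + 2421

Factor out 9: = 9(1 + 2 + ... + 269) = 9 × n(n+1)/2
= 9 × 269×270/2
= 9 × 36315
= 326835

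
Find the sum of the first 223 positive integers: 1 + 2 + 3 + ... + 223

Formula: ∑k = n(n+1)/2
= 223×224/2
= 49952/2
= 24976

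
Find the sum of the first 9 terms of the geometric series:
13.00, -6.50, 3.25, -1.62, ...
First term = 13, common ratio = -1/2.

Sₙ = a(1 - rⁿ) / (1 - r)
S_9 = 13(1 - (-1/2)^9) / (1 - (-1/2))
S_9 = 13(1 - (-1/512)) / (3/2)
S_9 = 2223/256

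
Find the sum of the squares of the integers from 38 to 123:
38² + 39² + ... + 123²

Use ∑_{k=1}^{n} k² = n(n+1)(2n+1)/6, then subtract the first 37 terms.
∑_{k=1}^{123} k² = 123×124×247/6 = 627874
∑_{k=1}^{37} k² = 37×38×75/6 = 17575
∑_{k=38}^{123} k² = 627874 - 17575 = 610299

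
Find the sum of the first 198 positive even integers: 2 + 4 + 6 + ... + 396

Sum of first n even numbers = n(n+1)
= 198×199
= 39402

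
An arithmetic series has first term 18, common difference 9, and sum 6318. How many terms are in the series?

Using S = n/2 × [2a + (n-1)d]
6318 = n/2 × [2(18) + (n-1)(9)]
6318 = n/2 × [36 + 9n - 9]
12636 = n × [27 + 9n]
9n² + (27)n - 12636 = 0
Discriminant: Δ = (27)² - 4(9)(-12636) = 729 + 454896 = 455625
√Δ = 675
n = [-(27) + √Δ] / (2·9) = (-27 + 675) / 18 = 648 / 18 = 36
(The negative root is discarded since n must be a positive integer.)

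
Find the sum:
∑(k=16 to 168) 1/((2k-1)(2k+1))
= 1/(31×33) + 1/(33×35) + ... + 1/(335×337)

Partial fractions: 1/((2k-1)(2k+1)) = (1/2)[1/(2k-1) - 1/(2k+1)]
The series telescopes:
= (1/2)[1/31 - 1/337]
= 153/10447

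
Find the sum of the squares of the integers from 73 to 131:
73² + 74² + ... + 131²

Use ∑_{k=1}^{n} k² = n(n+1)(2n+1)/6, then subtract the first 72 terms.
∑_{k=1}^{131} k² = 131×132×263/6 = 757966
∑_{k=1}^{72} k² = 72×73×145/6 = 127020
∑_{k=73}^{131} k² = 757966 - 127020 = 630946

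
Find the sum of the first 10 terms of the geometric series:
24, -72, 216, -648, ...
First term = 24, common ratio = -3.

Sₙ = a(1 - rⁿ) / (1 - r)
S_10 = 24(1 - (-3)^10) / (1 - (-3))
S_10 = 24(1 - 59049) / (4)
S_10 = -354288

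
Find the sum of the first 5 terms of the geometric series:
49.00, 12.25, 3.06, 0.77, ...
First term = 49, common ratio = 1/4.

Sₙ = a(1 - rⁿ) / (1 - r)
S_5 = 49(1 - (1/4)^5) / (1 - (1/4))
S_5 = 49(1 - (1/1024)) / (3/4)
S_5 = 16709/256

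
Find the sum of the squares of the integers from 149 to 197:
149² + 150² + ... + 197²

Use ∑_{k=1}^{n} k² = n(n+1)(2n+1)/6, then subtract the first 148 terms.
∑_{k=1}^{197} k² = 197×198×395/6 = 2567895
∑_{k=1}^{148} k² = 148×149×297/6 = 1091574
∑_{k=149}^{197} k² = 2567895 - 1091574 = 1476321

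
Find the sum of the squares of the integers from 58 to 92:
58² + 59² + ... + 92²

Use ∑_{k=1}^{n} k² = n(n+1)(2n+1)/6, then subtract the first 57 terms.
∑_{k=1}^{92} k² = 92×93×185/6 = 263810
∑_{k=1}^{57} k² = 57×58×115/6 = 63365
∑_{k=58}^{92} k² = 263810 - 63365 = 200445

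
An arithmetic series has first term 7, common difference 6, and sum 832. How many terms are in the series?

Using S = n/2 × [2a + (n-1)d]
832 = n/2 × [2(7) + (n-1)(6)]
832 = n/2 × [14 + 6n - 6]
1664 = n × [8 + 6n]
6n² + (8)n - 1664 = 0
Discriminant: Δ = (8)² - 4(6)(-1664) = 64 + 39936 = 40000
√Δ = 200
n = [-(8) + √Δ] / (2·6) = (-8 + 200) / 12 = 192 / 12 = 16
(The negative root is discarded since n must be a positive integer.)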